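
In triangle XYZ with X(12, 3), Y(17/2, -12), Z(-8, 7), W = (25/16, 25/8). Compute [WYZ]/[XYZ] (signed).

3/8

[XYZ] = ½·(12·(-12−7) + (17/2)·(7−3) + (-8)·(3−(-12))) = ½·(-228 + 34 − 120) = -157.
[WYZ] = ½·((25/16)·(-12−7) + (17/2)·(7−(25/8)) + (-8)·(25/8−(-12))) = ½·(-475/16 + 527/16 − 121) = -471/8, so the ratio is (-471/8)/(-157) = 3/8.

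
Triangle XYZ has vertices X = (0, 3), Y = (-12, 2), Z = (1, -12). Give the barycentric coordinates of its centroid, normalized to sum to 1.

(1/3, 1/3, 1/3)

The centroid is the average of the vertices, so each weight is 1/3.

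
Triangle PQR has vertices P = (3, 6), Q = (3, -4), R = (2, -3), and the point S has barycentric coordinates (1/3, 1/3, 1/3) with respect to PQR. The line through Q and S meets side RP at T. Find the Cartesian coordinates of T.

Line QS meets RP where the Q-coordinate vanishes; zeroing S's Q-weight and renormalizing leaves R, P-weights 1/3 : 1/3 → (1/2, 1/2).
So T = (1/2)·R + (1/2)·P = (5/2, 3/2).

(5/2, 3/2)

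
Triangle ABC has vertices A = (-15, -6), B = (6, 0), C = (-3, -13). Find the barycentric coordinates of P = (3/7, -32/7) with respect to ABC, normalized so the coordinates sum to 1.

(1/7, 4/7, 2/7)

Signed area of the reference triangle: [ABC] = ½·((-15)·(0−(-13)) + 6·(-13−(-6)) + (-3)·(-6−0)) = ½·(-195 − 42 + 18) = -219/2.
[PBC] = ½·((3/7)·(0−(-13)) + 6·(-13−(-32/7)) + (-3)·(-32/7−0)) = ½·(39/7 − 354/7 + 96/7) = -219/14, so the A-coordinate is (-219/14)/(-219/2) = 1/7.
[APC] = ½·((-15)·(-32/7−(-13)) + (3/7)·(-13−(-6)) + (-3)·(-6−(-32/7))) = ½·(-885/7 − 3 + 30/7) = -438/7, so the B-coordinate is 4/7.
[ABP] = ½·((-15)·(0−(-32/7)) + 6·(-32/7−(-6)) + (3/7)·(-6−0)) = ½·(-480/7 + 60/7 − 18/7) = -219/7, so the C-coordinate is 2/7.
Check: 1/7 + 4/7 + 2/7 = 1.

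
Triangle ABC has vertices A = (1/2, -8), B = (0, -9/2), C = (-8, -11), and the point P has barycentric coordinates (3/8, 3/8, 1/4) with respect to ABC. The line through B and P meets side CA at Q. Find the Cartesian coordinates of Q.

Line BP meets CA where the B-coordinate vanishes; zeroing P's B-weight and renormalizing leaves C, A-weights 1/4 : 3/8 → (2/5, 3/5).
So Q = (2/5)·C + (3/5)·A = (-29/10, -46/5).

(-29/10, -46/5)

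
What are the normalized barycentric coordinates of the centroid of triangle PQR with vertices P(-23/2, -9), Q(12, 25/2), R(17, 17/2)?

(1/3, 1/3, 1/3)

The centroid is the average of the vertices, so each weight is 1/3.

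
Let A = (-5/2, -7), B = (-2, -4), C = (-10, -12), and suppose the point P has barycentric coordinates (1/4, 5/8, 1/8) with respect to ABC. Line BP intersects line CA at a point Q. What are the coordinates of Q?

Line BP meets CA where the B-coordinate vanishes; zeroing P's B-weight and renormalizing leaves C, A-weights 1/8 : 1/4 → (1/3, 2/3).
So Q = (1/3)·C + (2/3)·A = (-5, -26/3).

(-5, -26/3)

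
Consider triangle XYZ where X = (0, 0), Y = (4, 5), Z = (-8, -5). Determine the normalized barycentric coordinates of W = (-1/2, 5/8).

Signed area of the reference triangle: [XYZ] = ½·(0·(5−(-5)) + 4·(-5−0) + (-8)·(0−5)) = ½·(0 − 20 + 40) = 10.
[WYZ] = ½·((-1/2)·(5−(-5)) + 4·(-5−(5/8)) + (-8)·(5/8−5)) = ½·(-5 − 45/2 + 35) = 15/4, so the X-coordinate is (15/4)/10 = 3/8.
[XWZ] = ½·(0·(5/8−(-5)) + (-1/2)·(-5−0) + (-8)·(0−(5/8))) = ½·(0 + 5/2 + 5) = 15/4, so the Y-coordinate is 3/8.
[XYW] = ½·(0·(5−(5/8)) + 4·(5/8−0) + (-1/2)·(0−5)) = ½·(0 + 5/2 + 5/2) = 5/2, so the Z-coordinate is 1/4.

(3/8, 3/8, 1/4)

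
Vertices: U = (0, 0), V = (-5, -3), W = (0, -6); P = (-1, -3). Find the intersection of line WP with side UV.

(-5/3, -1)

Barycentric coordinates of P with respect to UVW: (2/5, 1/5, 2/5).
On side UV the W-coordinate is zero; dropping P's W-weight 2/5 and renormalizing the remaining 2/5 : 1/5 gives weights 2/3, 1/3 on U, V.
Q = (2/3)·(0, 0) + (1/3)·(-5, -3) = (-5/3, -1).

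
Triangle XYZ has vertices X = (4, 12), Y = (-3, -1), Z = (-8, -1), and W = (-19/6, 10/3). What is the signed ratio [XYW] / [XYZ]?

1/2

[XYZ] = ½·(4·(-1−(-1)) + (-3)·(-1−12) + (-8)·(12−(-1))) = ½·(0 + 39 − 104) = -65/2.
[XYW] = ½·(4·(-1−(10/3)) + (-3)·(10/3−12) + (-19/6)·(12−(-1))) = ½·(-52/3 + 26 − 247/6) = -65/4, so the ratio is (-65/4)/(-65/2) = 1/2.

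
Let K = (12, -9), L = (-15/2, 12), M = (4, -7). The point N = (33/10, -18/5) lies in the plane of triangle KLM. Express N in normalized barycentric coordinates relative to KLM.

(1/5, 1/5, 3/5)

Signed area of the reference triangle: [KLM] = ½·(12·(12−(-7)) + (-15/2)·(-7−(-9)) + 4·(-9−12)) = ½·(228 − 15 − 84) = 129/2.
[NLM] = ½·((33/10)·(12−(-7)) + (-15/2)·(-7−(-18/5)) + 4·(-18/5−12)) = ½·(627/10 + 51/2 − 312/5) = 129/10, so the K-coordinate is (129/10)/(129/2) = 1/5.
[KNM] = ½·(12·(-18/5−(-7)) + (33/10)·(-7−(-9)) + 4·(-9−(-18/5))) = ½·(204/5 + 33/5 − 108/5) = 129/10, so the L-coordinate is 1/5.
[KLN] = ½·(12·(12−(-18/5)) + (-15/2)·(-18/5−(-9)) + (33/10)·(-9−12)) = ½·(936/5 − 81/2 − 693/10) = 387/10, so the M-coordinate is 3/5.
Check: 1/5 + 1/5 + 3/5 = 1.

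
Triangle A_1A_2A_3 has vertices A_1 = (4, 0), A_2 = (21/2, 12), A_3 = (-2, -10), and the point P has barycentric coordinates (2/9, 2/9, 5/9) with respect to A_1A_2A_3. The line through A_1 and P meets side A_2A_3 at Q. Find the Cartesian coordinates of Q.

Line A_1P meets A_2A_3 where the A_1-coordinate vanishes; zeroing P's A_1-weight and renormalizing leaves A_2, A_3-weights 2/9 : 5/9 → (2/7, 5/7).
So Q = (2/7)·A_2 + (5/7)·A_3 = (11/7, -26/7).

(11/7, -26/7)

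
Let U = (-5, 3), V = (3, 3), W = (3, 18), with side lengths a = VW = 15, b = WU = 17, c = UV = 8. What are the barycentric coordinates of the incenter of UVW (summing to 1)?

(3/8, 17/40, 1/5)

The incenter has barycentric coordinates proportional to the opposite side lengths: (15 : 17 : 8).
Normalizing by 15+17+8 = 40 gives (3/8, 17/40, 1/5).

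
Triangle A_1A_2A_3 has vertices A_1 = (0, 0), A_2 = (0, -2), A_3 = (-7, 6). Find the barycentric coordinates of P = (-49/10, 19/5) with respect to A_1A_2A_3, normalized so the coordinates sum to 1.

Signed area of the reference triangle: [A_1A_2A_3] = ½·(0·(-2−6) + 0·(6−0) + (-7)·(0−(-2))) = ½·(0 + 0 − 14) = -7.
[PA_2A_3] = ½·((-49/10)·(-2−6) + 0·(6−(19/5)) + (-7)·(19/5−(-2))) = ½·(196/5 + 0 − 203/5) = -7/10, so the A_1-coordinate is (-7/10)/(-7) = 1/10.
[A_1PA_3] = ½·(0·(19/5−6) + (-49/10)·(6−0) + (-7)·(0−(19/5))) = ½·(0 − 147/5 + 133/5) = -7/5, so the A_2-coordinate is 1/5.
[A_1A_2P] = ½·(0·(-2−(19/5)) + 0·(19/5−0) + (-49/10)·(0−(-2))) = ½·(0 + 0 − 49/5) = -49/10, so the A_3-coordinate is 7/10.

(1/10, 1/5, 7/10)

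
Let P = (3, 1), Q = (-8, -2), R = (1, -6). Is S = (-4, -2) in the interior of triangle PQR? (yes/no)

yes

Barycentric coordinates of S: (16/71, 43/71, 12/71).
The three coordinates are positive, positive, positive; a point is interior exactly when all three are positive.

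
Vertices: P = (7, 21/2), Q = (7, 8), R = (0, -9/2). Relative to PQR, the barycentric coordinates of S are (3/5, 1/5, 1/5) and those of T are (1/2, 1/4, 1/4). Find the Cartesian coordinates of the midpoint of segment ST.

(217/40, 105/16)

Barycentric coordinates of the midpoint are the average: (11/20, 9/40, 9/40).
Converting: (11/20)·P + (9/40)·Q + (9/40)·R = (217/40, 105/16).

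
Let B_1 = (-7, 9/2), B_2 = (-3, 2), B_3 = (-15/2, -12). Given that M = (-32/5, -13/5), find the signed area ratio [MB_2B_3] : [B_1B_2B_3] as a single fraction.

2/5

[B_1B_2B_3] = ½·((-7)·(2−(-12)) + (-3)·(-12−(9/2)) + (-15/2)·(9/2−2)) = ½·(-98 + 99/2 − 75/4) = -269/8.
[MB_2B_3] = ½·((-32/5)·(2−(-12)) + (-3)·(-12−(-13/5)) + (-15/2)·(-13/5−2)) = ½·(-448/5 + 141/5 + 69/2) = -269/20, so the ratio is (-269/20)/(-269/8) = 2/5.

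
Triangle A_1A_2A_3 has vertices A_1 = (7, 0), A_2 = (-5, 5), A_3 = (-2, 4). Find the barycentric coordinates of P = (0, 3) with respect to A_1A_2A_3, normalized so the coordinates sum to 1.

Signed area of the reference triangle: [A_1A_2A_3] = ½·(7·(5−4) + (-5)·(4−0) + (-2)·(0−5)) = ½·(7 − 20 + 10) = -3/2.
[PA_2A_3] = ½·(0·(5−4) + (-5)·(4−3) + (-2)·(3−5)) = ½·(0 − 5 + 4) = -1/2, so the A_1-coordinate is (-1/2)/(-3/2) = 1/3.
[A_1PA_3] = ½·(7·(3−4) + 0·(4−0) + (-2)·(0−3)) = ½·(-7 + 0 + 6) = -1/2, so the A_2-coordinate is 1/3.
[A_1A_2P] = ½·(7·(5−3) + (-5)·(3−0) + 0·(0−5)) = ½·(14 − 15 + 0) = -1/2, so the A_3-coordinate is 1/3.
Check: 1/3 + 1/3 + 1/3 = 1.

(1/3, 1/3, 1/3)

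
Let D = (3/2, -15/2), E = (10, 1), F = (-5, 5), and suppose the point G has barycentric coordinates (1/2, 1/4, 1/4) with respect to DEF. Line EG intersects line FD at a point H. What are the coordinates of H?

Line EG meets FD where the E-coordinate vanishes; zeroing G's E-weight and renormalizing leaves F, D-weights 1/4 : 1/2 → (1/3, 2/3).
So H = (1/3)·F + (2/3)·D = (-2/3, -10/3).

(-2/3, -10/3)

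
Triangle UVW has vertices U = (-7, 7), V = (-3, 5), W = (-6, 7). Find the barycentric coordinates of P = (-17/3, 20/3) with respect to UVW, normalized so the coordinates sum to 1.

Signed area of the reference triangle: [UVW] = ½·((-7)·(5−7) + (-3)·(7−7) + (-6)·(7−5)) = ½·(14 + 0 − 12) = 1.
[PVW] = ½·((-17/3)·(5−7) + (-3)·(7−(20/3)) + (-6)·(20/3−5)) = ½·(34/3 − 1 − 10) = 1/6, so the U-coordinate is (1/6)/1 = 1/6.
[UPW] = ½·((-7)·(20/3−7) + (-17/3)·(7−7) + (-6)·(7−(20/3))) = ½·(7/3 + 0 − 2) = 1/6, so the V-coordinate is 1/6.
[UVP] = ½·((-7)·(5−(20/3)) + (-3)·(20/3−7) + (-17/3)·(7−5)) = ½·(35/3 + 1 − 34/3) = 2/3, so the W-coordinate is 2/3.

(1/6, 1/6, 2/3)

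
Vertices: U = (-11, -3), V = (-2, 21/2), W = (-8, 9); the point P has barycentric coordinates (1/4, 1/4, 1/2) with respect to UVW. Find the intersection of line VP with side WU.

(-9, 5)

Line VP meets WU where the V-coordinate vanishes; zeroing P's V-weight and renormalizing leaves W, U-weights 1/2 : 1/4 → (2/3, 1/3).
So Q = (2/3)·W + (1/3)·U = (-9, 5).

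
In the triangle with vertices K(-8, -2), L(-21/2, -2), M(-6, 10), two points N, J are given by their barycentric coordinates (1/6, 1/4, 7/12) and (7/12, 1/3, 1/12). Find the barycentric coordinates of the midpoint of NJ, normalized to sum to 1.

Since both coordinate triples sum to 1, the midpoint's barycentrics are the componentwise average.
(1/6+7/12)/2 = 3/8; similarly 7/24 and 1/3.

(3/8, 7/24, 1/3)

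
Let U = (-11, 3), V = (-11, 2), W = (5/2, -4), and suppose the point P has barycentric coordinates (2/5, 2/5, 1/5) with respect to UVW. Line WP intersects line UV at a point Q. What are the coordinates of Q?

Line WP meets UV where the W-coordinate vanishes; zeroing P's W-weight and renormalizing leaves U, V-weights 2/5 : 2/5 → (1/2, 1/2).
So Q = (1/2)·U + (1/2)·V = (-11, 5/2).

(-11, 5/2)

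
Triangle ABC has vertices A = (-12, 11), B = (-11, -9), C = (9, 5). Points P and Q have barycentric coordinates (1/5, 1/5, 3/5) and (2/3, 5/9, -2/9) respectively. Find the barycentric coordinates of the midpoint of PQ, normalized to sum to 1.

Since both coordinate triples sum to 1, the midpoint's barycentrics are the componentwise average.
(1/5+2/3)/2 = 13/30; similarly 17/45 and 17/90.

(13/30, 17/45, 17/90)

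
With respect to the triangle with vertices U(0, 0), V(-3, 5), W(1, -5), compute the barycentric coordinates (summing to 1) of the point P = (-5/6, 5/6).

Signed area of the reference triangle: [UVW] = ½·(0·(5−(-5)) + (-3)·(-5−0) + 1·(0−5)) = ½·(0 + 15 − 5) = 5.
[PVW] = ½·((-5/6)·(5−(-5)) + (-3)·(-5−(5/6)) + 1·(5/6−5)) = ½·(-25/3 + 35/2 − 25/6) = 5/2, so the U-coordinate is (5/2)/5 = 1/2.
[UPW] = ½·(0·(5/6−(-5)) + (-5/6)·(-5−0) + 1·(0−(5/6))) = ½·(0 + 25/6 − 5/6) = 5/3, so the V-coordinate is 1/3.
[UVP] = ½·(0·(5−(5/6)) + (-3)·(5/6−0) + (-5/6)·(0−5)) = ½·(0 − 5/2 + 25/6) = 5/6, so the W-coordinate is 1/6.
Check: 1/2 + 1/3 + 1/6 = 1.

(1/2, 1/3, 1/6)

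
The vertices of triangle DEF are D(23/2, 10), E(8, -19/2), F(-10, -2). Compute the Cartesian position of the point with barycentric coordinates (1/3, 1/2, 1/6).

G = (1/3)·D + (1/2)·E + (1/6)·F.
x-coordinate: (1/3)·(23/2) + (1/2)·8 + (1/6)·(-10) = 37/6.
y-coordinate: (1/3)·10 + (1/2)·(-19/2) + (1/6)·(-2) = -7/4.

(37/6, -7/4)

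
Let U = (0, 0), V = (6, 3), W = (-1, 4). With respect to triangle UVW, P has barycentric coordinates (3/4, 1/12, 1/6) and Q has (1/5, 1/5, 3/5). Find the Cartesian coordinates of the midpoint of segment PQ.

Barycentric coordinates of the midpoint are the average: (19/40, 17/120, 23/60).
Converting: (19/40)·U + (17/120)·V + (23/60)·W = (7/15, 47/24).

(7/15, 47/24)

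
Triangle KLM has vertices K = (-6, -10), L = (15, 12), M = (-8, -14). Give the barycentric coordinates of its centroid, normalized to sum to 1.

The centroid is the average of the vertices, so each weight is 1/3.

(1/3, 1/3, 1/3)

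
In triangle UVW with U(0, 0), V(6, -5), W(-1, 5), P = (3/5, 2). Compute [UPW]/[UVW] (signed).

1/5

[UVW] = ½·(0·(-5−5) + 6·(5−0) + (-1)·(0−(-5))) = ½·(0 + 30 − 5) = 25/2.
[UPW] = ½·(0·(2−5) + (3/5)·(5−0) + (-1)·(0−2)) = ½·(0 + 3 + 2) = 5/2, so the ratio is (5/2)/(25/2) = 1/5.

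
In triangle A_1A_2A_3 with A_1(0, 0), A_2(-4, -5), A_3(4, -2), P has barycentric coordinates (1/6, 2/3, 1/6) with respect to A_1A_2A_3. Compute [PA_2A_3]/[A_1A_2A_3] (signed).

The signed ratio [PA_2A_3]/[A_1A_2A_3] equals the barycentric coordinate of P at vertex A_1, which is 1/6.

1/6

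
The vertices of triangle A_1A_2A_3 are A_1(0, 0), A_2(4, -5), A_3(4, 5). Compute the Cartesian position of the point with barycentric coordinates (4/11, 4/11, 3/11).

(28/11, -5/11)

P = (4/11)·A_1 + (4/11)·A_2 + (3/11)·A_3.
x-coordinate: (4/11)·0 + (4/11)·4 + (3/11)·4 = 28/11.
y-coordinate: (4/11)·0 + (4/11)·(-5) + (3/11)·5 = -5/11.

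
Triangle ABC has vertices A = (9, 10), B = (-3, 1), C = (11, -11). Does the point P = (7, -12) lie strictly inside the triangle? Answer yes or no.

Barycentric coordinates of P: (-31/135, 43/135, 41/45).
The three coordinates are negative, positive, positive; a point is interior exactly when all three are positive.

no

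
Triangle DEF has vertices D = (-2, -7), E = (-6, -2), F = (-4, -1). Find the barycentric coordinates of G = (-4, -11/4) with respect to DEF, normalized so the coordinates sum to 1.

Signed area of the reference triangle: [DEF] = ½·((-2)·(-2−(-1)) + (-6)·(-1−(-7)) + (-4)·(-7−(-2))) = ½·(2 − 36 + 20) = -7.
[GEF] = ½·((-4)·(-2−(-1)) + (-6)·(-1−(-11/4)) + (-4)·(-11/4−(-2))) = ½·(4 − 21/2 + 3) = -7/4, so the D-coordinate is (-7/4)/(-7) = 1/4.
[DGF] = ½·((-2)·(-11/4−(-1)) + (-4)·(-1−(-7)) + (-4)·(-7−(-11/4))) = ½·(7/2 − 24 + 17) = -7/4, so the E-coordinate is 1/4.
[DEG] = ½·((-2)·(-2−(-11/4)) + (-6)·(-11/4−(-7)) + (-4)·(-7−(-2))) = ½·(-3/2 − 51/2 + 20) = -7/2, so the F-coordinate is 1/2.

(1/4, 1/4, 1/2)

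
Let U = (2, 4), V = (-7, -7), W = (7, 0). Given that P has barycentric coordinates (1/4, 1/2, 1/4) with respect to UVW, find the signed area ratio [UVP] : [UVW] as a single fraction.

1/4

The signed ratio [UVP]/[UVW] equals the barycentric coordinate of P at vertex W, which is 1/4.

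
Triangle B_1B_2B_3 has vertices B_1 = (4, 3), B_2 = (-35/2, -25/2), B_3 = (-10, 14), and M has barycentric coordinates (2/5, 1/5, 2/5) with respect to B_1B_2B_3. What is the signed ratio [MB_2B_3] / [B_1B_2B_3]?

The signed ratio [MB_2B_3]/[B_1B_2B_3] equals the barycentric coordinate of M at vertex B_1, which is 2/5.

2/5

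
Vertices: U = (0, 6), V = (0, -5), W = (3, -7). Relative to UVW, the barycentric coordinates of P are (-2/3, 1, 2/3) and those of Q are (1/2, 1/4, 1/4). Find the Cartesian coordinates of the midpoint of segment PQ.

(11/8, -41/6)

Barycentric coordinates of the midpoint are the average: (-1/12, 5/8, 11/24).
Converting: (-1/12)·U + (5/8)·V + (11/24)·W = (11/8, -41/6).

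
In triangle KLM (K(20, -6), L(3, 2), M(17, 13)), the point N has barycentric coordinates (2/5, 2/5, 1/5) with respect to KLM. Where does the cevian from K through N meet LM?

(23/3, 17/3)

Line KN meets LM where the K-coordinate vanishes; zeroing N's K-weight and renormalizing leaves L, M-weights 2/5 : 1/5 → (2/3, 1/3).
So J = (2/3)·L + (1/3)·M = (23/3, 17/3).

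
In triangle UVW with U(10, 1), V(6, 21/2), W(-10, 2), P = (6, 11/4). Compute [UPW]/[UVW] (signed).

[UVW] = ½·(10·(21/2−2) + 6·(2−1) + (-10)·(1−(21/2))) = ½·(85 + 6 + 95) = 93.
[UPW] = ½·(10·(11/4−2) + 6·(2−1) + (-10)·(1−(11/4))) = ½·(15/2 + 6 + 35/2) = 31/2, so the ratio is (31/2)/93 = 1/6.

1/6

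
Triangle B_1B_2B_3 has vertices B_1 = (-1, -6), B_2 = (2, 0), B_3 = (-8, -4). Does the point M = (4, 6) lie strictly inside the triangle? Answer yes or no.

no

Barycentric coordinates of M: (-13/12, 47/24, 1/8).
The three coordinates are negative, positive, positive; a point is interior exactly when all three are positive.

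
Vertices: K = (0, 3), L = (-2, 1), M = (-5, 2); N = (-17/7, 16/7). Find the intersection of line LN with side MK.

(-5/2, 5/2)

Barycentric coordinates of N with respect to KLM: (3/7, 1/7, 3/7).
On side MK the L-coordinate is zero; dropping N's L-weight 1/7 and renormalizing the remaining 3/7 : 3/7 gives weights 1/2, 1/2 on M, K.
J = (1/2)·(-5, 2) + (1/2)·(0, 3) = (-5/2, 5/2).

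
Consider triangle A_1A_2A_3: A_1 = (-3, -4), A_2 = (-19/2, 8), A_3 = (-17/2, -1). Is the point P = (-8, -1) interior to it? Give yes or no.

yes

Barycentric coordinates of P: (3/31, 1/31, 27/31).
The three coordinates are positive, positive, positive; a point is interior exactly when all three are positive.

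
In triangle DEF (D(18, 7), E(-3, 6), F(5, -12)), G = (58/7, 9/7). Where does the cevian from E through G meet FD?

Barycentric coordinates of G with respect to DEF: (3/7, 2/7, 2/7).
On side FD the E-coordinate is zero; dropping G's E-weight 2/7 and renormalizing the remaining 2/7 : 3/7 gives weights 2/5, 3/5 on F, D.
H = (2/5)·(5, -12) + (3/5)·(18, 7) = (64/5, -3/5).

(64/5, -3/5)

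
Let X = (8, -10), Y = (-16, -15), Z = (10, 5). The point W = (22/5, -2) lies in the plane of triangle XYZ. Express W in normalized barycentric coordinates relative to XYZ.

Signed area of the reference triangle: [XYZ] = ½·(8·(-15−5) + (-16)·(5−(-10)) + 10·(-10−(-15))) = ½·(-160 − 240 + 50) = -175.
[WYZ] = ½·((22/5)·(-15−5) + (-16)·(5−(-2)) + 10·(-2−(-15))) = ½·(-88 − 112 + 130) = -35, so the X-coordinate is (-35)/(-175) = 1/5.
[XWZ] = ½·(8·(-2−5) + (22/5)·(5−(-10)) + 10·(-10−(-2))) = ½·(-56 + 66 − 80) = -35, so the Y-coordinate is 1/5.
[XYW] = ½·(8·(-15−(-2)) + (-16)·(-2−(-10)) + (22/5)·(-10−(-15))) = ½·(-104 − 128 + 22) = -105, so the Z-coordinate is 3/5.
Check: 1/5 + 1/5 + 3/5 = 1.

(1/5, 1/5, 3/5)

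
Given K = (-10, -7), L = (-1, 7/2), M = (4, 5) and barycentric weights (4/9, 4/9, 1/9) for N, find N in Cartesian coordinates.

(-40/9, -1)

N = (4/9)·K + (4/9)·L + (1/9)·M.
x-coordinate: (4/9)·(-10) + (4/9)·(-1) + (1/9)·4 = -40/9.
y-coordinate: (4/9)·(-7) + (4/9)·(7/2) + (1/9)·5 = -1.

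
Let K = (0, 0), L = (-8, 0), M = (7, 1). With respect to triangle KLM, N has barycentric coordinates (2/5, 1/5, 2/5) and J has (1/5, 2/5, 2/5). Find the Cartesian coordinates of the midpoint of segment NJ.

Barycentric coordinates of the midpoint are the average: (3/10, 3/10, 2/5).
Converting: (3/10)·K + (3/10)·L + (2/5)·M = (2/5, 2/5).

(2/5, 2/5)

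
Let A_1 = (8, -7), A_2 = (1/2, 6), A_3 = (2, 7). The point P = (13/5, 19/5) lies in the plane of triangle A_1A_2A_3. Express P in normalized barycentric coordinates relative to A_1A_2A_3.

(1/5, 2/5, 2/5)

Signed area of the reference triangle: [A_1A_2A_3] = ½·(8·(6−7) + (1/2)·(7−(-7)) + 2·(-7−6)) = ½·(-8 + 7 − 26) = -27/2.
[PA_2A_3] = ½·((13/5)·(6−7) + (1/2)·(7−(19/5)) + 2·(19/5−6)) = ½·(-13/5 + 8/5 − 22/5) = -27/10, so the A_1-coordinate is (-27/10)/(-27/2) = 1/5.
[A_1PA_3] = ½·(8·(19/5−7) + (13/5)·(7−(-7)) + 2·(-7−(19/5))) = ½·(-128/5 + 182/5 − 108/5) = -27/5, so the A_2-coordinate is 2/5.
[A_1A_2P] = ½·(8·(6−(19/5)) + (1/2)·(19/5−(-7)) + (13/5)·(-7−6)) = ½·(88/5 + 27/5 − 169/5) = -27/5, so the A_3-coordinate is 2/5.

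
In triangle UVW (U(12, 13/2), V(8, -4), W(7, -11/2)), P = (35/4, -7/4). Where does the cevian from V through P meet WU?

(19/2, 1/2)

Barycentric coordinates of P with respect to UVW: (1/4, 1/2, 1/4).
On side WU the V-coordinate is zero; dropping P's V-weight 1/2 and renormalizing the remaining 1/4 : 1/4 gives weights 1/2, 1/2 on W, U.
Q = (1/2)·(7, -11/2) + (1/2)·(12, 13/2) = (19/2, 1/2).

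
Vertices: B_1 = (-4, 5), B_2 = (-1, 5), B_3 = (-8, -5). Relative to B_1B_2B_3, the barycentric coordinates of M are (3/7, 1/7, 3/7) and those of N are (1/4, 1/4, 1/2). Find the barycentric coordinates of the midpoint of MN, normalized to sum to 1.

(19/56, 11/56, 13/28)

Since both coordinate triples sum to 1, the midpoint's barycentrics are the componentwise average.
(3/7+1/4)/2 = 19/56; similarly 11/56 and 13/28.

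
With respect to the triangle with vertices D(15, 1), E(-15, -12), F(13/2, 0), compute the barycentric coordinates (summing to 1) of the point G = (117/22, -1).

(1/11, 1/11, 9/11)

Signed area of the reference triangle: [DEF] = ½·(15·(-12−0) + (-15)·(0−1) + (13/2)·(1−(-12))) = ½·(-180 + 15 + 169/2) = -161/4.
[GEF] = ½·((117/22)·(-12−0) + (-15)·(0−(-1)) + (13/2)·(-1−(-12))) = ½·(-702/11 − 15 + 143/2) = -161/44, so the D-coordinate is (-161/44)/(-161/4) = 1/11.
[DGF] = ½·(15·(-1−0) + (117/22)·(0−1) + (13/2)·(1−(-1))) = ½·(-15 − 117/22 + 13) = -161/44, so the E-coordinate is 1/11.
[DEG] = ½·(15·(-12−(-1)) + (-15)·(-1−1) + (117/22)·(1−(-12))) = ½·(-165 + 30 + 1521/22) = -1449/44, so the F-coordinate is 9/11.
Check: 1/11 + 1/11 + 9/11 = 1.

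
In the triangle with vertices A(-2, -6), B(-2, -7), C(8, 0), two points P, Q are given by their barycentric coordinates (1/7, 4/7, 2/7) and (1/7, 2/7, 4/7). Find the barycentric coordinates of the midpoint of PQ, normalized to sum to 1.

Since both coordinate triples sum to 1, the midpoint's barycentrics are the componentwise average.
(1/7+1/7)/2 = 1/7; similarly 3/7 and 3/7.

(1/7, 3/7, 3/7)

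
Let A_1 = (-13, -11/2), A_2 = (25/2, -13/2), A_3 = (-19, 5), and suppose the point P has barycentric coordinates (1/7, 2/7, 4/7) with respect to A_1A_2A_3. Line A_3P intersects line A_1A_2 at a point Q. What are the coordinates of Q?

(4, -37/6)

Line A_3P meets A_1A_2 where the A_3-coordinate vanishes; zeroing P's A_3-weight and renormalizing leaves A_1, A_2-weights 1/7 : 2/7 → (1/3, 2/3).
So Q = (1/3)·A_1 + (2/3)·A_2 = (4, -37/6).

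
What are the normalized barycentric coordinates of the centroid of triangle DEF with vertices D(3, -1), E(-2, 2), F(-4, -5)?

(1/3, 1/3, 1/3)

The centroid is the average of the vertices, so each weight is 1/3.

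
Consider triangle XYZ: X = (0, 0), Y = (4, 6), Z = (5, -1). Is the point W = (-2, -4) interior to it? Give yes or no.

no

Barycentric coordinates of W: (26/17, -11/17, 2/17).
The three coordinates are positive, negative, positive; a point is interior exactly when all three are positive.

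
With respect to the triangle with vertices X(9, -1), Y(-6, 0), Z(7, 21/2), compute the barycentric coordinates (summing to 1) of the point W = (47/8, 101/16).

(1/4, 1/8, 5/8)

Signed area of the reference triangle: [XYZ] = ½·(9·(0−(21/2)) + (-6)·(21/2−(-1)) + 7·(-1−0)) = ½·(-189/2 − 69 − 7) = -341/4.
[WYZ] = ½·((47/8)·(0−(21/2)) + (-6)·(21/2−(101/16)) + 7·(101/16−0)) = ½·(-987/16 − 201/8 + 707/16) = -341/16, so the X-coordinate is (-341/16)/(-341/4) = 1/4.
[XWZ] = ½·(9·(101/16−(21/2)) + (47/8)·(21/2−(-1)) + 7·(-1−(101/16))) = ½·(-603/16 + 1081/16 − 819/16) = -341/32, so the Y-coordinate is 1/8.
[XYW] = ½·(9·(0−(101/16)) + (-6)·(101/16−(-1)) + (47/8)·(-1−0)) = ½·(-909/16 − 351/8 − 47/8) = -1705/32, so the Z-coordinate is 5/8.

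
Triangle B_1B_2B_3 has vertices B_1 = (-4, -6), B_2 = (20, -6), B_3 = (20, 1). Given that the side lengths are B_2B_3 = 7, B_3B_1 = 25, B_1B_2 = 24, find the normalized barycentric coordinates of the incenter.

The incenter has barycentric coordinates proportional to the opposite side lengths: (7 : 25 : 24).
Normalizing by 7+25+24 = 56 gives (1/8, 25/56, 3/7).

(1/8, 25/56, 3/7)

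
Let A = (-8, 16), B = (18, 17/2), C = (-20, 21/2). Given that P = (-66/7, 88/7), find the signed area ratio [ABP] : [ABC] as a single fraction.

[ABC] = ½·((-8)·(17/2−(21/2)) + 18·(21/2−16) + (-20)·(16−(17/2))) = ½·(16 − 99 − 150) = -233/2.
[ABP] = ½·((-8)·(17/2−(88/7)) + 18·(88/7−16) + (-66/7)·(16−(17/2))) = ½·(228/7 − 432/7 − 495/7) = -699/14, so the ratio is (-699/14)/(-233/2) = 3/7.

3/7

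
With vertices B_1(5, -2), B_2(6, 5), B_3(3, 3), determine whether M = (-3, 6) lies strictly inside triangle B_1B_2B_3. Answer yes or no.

no

Barycentric coordinates of M: (-21/19, -24/19, 64/19).
The three coordinates are negative, negative, positive; a point is interior exactly when all three are positive.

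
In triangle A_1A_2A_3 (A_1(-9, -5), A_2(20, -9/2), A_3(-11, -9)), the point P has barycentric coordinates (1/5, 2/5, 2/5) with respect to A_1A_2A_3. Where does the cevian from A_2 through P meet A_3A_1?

(-31/3, -23/3)

Line A_2P meets A_3A_1 where the A_2-coordinate vanishes; zeroing P's A_2-weight and renormalizing leaves A_3, A_1-weights 2/5 : 1/5 → (2/3, 1/3).
So Q = (2/3)·A_3 + (1/3)·A_1 = (-31/3, -23/3).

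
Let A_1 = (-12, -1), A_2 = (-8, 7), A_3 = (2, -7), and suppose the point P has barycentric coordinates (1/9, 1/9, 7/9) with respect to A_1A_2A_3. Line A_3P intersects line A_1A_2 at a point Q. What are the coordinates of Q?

(-10, 3)

Line A_3P meets A_1A_2 where the A_3-coordinate vanishes; zeroing P's A_3-weight and renormalizing leaves A_1, A_2-weights 1/9 : 1/9 → (1/2, 1/2).
So Q = (1/2)·A_1 + (1/2)·A_2 = (-10, 3).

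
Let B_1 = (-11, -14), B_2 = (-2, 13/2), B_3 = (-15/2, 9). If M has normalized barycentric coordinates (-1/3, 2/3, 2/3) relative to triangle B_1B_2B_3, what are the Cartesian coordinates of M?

M = (-1/3)·B_1 + (2/3)·B_2 + (2/3)·B_3.
x-coordinate: (-1/3)·(-11) + (2/3)·(-2) + (2/3)·(-15/2) = -8/3.
y-coordinate: (-1/3)·(-14) + (2/3)·(13/2) + (2/3)·9 = 15.

(-8/3, 15)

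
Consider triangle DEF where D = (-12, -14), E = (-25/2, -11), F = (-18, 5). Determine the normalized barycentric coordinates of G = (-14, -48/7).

Signed area of the reference triangle: [DEF] = ½·((-12)·(-11−5) + (-25/2)·(5−(-14)) + (-18)·(-14−(-11))) = ½·(192 − 475/2 + 54) = 17/4.
[GEF] = ½·((-14)·(-11−5) + (-25/2)·(5−(-48/7)) + (-18)·(-48/7−(-11))) = ½·(224 − 2075/14 − 522/7) = 17/28, so the D-coordinate is (17/28)/(17/4) = 1/7.
[DGF] = ½·((-12)·(-48/7−5) + (-14)·(5−(-14)) + (-18)·(-14−(-48/7))) = ½·(996/7 − 266 + 900/7) = 17/7, so the E-coordinate is 4/7.
[DEG] = ½·((-12)·(-11−(-48/7)) + (-25/2)·(-48/7−(-14)) + (-14)·(-14−(-11))) = ½·(348/7 − 625/7 + 42) = 17/14, so the F-coordinate is 2/7.
Check: 1/7 + 4/7 + 2/7 = 1.

(1/7, 4/7, 2/7)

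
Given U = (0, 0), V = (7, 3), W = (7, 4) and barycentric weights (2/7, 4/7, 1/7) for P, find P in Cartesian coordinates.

(5, 16/7)

P = (2/7)·U + (4/7)·V + (1/7)·W.
x-coordinate: (2/7)·0 + (4/7)·7 + (1/7)·7 = 5.
y-coordinate: (2/7)·0 + (4/7)·3 + (1/7)·4 = 16/7.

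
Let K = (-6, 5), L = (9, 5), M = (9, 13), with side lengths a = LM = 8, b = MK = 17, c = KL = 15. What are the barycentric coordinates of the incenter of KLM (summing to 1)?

The incenter has barycentric coordinates proportional to the opposite side lengths: (8 : 17 : 15).
Normalizing by 8+17+15 = 40 gives (1/5, 17/40, 3/8).

(1/5, 17/40, 3/8)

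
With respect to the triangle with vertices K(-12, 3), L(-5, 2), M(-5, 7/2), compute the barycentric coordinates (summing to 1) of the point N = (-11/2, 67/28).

Signed area of the reference triangle: [KLM] = ½·((-12)·(2−(7/2)) + (-5)·(7/2−3) + (-5)·(3−2)) = ½·(18 − 5/2 − 5) = 21/4.
[NLM] = ½·((-11/2)·(2−(7/2)) + (-5)·(7/2−(67/28)) + (-5)·(67/28−2)) = ½·(33/4 − 155/28 − 55/28) = 3/8, so the K-coordinate is (3/8)/(21/4) = 1/14.
[KNM] = ½·((-12)·(67/28−(7/2)) + (-11/2)·(7/2−3) + (-5)·(3−(67/28))) = ½·(93/7 − 11/4 − 85/28) = 15/4, so the L-coordinate is 5/7.
[KLN] = ½·((-12)·(2−(67/28)) + (-5)·(67/28−3) + (-11/2)·(3−2)) = ½·(33/7 + 85/28 − 11/2) = 9/8, so the M-coordinate is 3/14.
Check: 1/14 + 5/7 + 3/14 = 1.

(1/14, 5/7, 3/14)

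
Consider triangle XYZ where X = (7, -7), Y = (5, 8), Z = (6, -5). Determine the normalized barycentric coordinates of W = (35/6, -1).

Signed area of the reference triangle: [XYZ] = ½·(7·(8−(-5)) + 5·(-5−(-7)) + 6·(-7−8)) = ½·(91 + 10 − 90) = 11/2.
[WYZ] = ½·((35/6)·(8−(-5)) + 5·(-5−(-1)) + 6·(-1−8)) = ½·(455/6 − 20 − 54) = 11/12, so the X-coordinate is (11/12)/(11/2) = 1/6.
[XWZ] = ½·(7·(-1−(-5)) + (35/6)·(-5−(-7)) + 6·(-7−(-1))) = ½·(28 + 35/3 − 36) = 11/6, so the Y-coordinate is 1/3.
[XYW] = ½·(7·(8−(-1)) + 5·(-1−(-7)) + (35/6)·(-7−8)) = ½·(63 + 30 − 175/2) = 11/4, so the Z-coordinate is 1/2.
Check: 1/6 + 1/3 + 1/2 = 1.

(1/6, 1/3, 1/2)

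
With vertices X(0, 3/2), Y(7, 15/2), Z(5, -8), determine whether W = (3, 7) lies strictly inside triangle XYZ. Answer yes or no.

no

Barycentric coordinates of W: (122/193, 112/193, -41/193).
The three coordinates are positive, positive, negative; a point is interior exactly when all three are positive.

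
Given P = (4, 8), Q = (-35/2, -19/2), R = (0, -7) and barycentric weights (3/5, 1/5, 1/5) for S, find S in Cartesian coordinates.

(-11/10, 3/2)

S = (3/5)·P + (1/5)·Q + (1/5)·R.
x-coordinate: (3/5)·4 + (1/5)·(-35/2) + (1/5)·0 = -11/10.
y-coordinate: (3/5)·8 + (1/5)·(-19/2) + (1/5)·(-7) = 3/2.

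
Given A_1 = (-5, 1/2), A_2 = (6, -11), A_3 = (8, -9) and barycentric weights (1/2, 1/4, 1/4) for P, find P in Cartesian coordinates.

(1, -19/4)

P = (1/2)·A_1 + (1/4)·A_2 + (1/4)·A_3.
x-coordinate: (1/2)·(-5) + (1/4)·6 + (1/4)·8 = 1.
y-coordinate: (1/2)·(1/2) + (1/4)·(-11) + (1/4)·(-9) = -19/4.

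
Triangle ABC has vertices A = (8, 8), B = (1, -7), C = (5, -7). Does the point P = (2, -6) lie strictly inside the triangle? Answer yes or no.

yes

Barycentric coordinates of P: (1/15, 4/5, 2/15).
The three coordinates are positive, positive, positive; a point is interior exactly when all three are positive.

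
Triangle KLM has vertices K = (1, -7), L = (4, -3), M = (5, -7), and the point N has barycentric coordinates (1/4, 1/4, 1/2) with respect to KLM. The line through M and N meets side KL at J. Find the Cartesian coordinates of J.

(5/2, -5)

Line MN meets KL where the M-coordinate vanishes; zeroing N's M-weight and renormalizing leaves K, L-weights 1/4 : 1/4 → (1/2, 1/2).
So J = (1/2)·K + (1/2)·L = (5/2, -5).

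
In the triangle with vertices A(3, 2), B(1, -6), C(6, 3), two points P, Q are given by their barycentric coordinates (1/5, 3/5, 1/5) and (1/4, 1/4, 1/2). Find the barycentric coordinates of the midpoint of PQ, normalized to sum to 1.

Since both coordinate triples sum to 1, the midpoint's barycentrics are the componentwise average.
(1/5+1/4)/2 = 9/40; similarly 17/40 and 7/20.

(9/40, 17/40, 7/20)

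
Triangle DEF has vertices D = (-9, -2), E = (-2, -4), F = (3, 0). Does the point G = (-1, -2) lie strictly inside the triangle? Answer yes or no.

Barycentric coordinates of G: (3/19, 8/19, 8/19).
The three coordinates are positive, positive, positive; a point is interior exactly when all three are positive.

yes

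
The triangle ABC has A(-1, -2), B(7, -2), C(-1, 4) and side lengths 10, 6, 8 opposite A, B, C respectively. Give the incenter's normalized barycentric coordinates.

(5/12, 1/4, 1/3)

The incenter has barycentric coordinates proportional to the opposite side lengths: (10 : 6 : 8).
Normalizing by 10+6+8 = 24 gives (5/12, 1/4, 1/3).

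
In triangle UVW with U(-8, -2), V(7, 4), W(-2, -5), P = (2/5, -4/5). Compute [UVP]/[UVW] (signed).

[UVW] = ½·((-8)·(4−(-5)) + 7·(-5−(-2)) + (-2)·(-2−4)) = ½·(-72 − 21 + 12) = -81/2.
[UVP] = ½·((-8)·(4−(-4/5)) + 7·(-4/5−(-2)) + (2/5)·(-2−4)) = ½·(-192/5 + 42/5 − 12/5) = -81/5, so the ratio is (-81/5)/(-81/2) = 2/5.

2/5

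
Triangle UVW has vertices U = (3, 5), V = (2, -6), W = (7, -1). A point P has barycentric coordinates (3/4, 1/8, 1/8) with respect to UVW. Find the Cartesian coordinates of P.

(27/8, 23/8)

P = (3/4)·U + (1/8)·V + (1/8)·W.
x-coordinate: (3/4)·3 + (1/8)·2 + (1/8)·7 = 27/8.
y-coordinate: (3/4)·5 + (1/8)·(-6) + (1/8)·(-1) = 23/8.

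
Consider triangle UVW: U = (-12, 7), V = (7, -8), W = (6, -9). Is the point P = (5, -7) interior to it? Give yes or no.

yes

Barycentric coordinates of P: (3/34, 10/17, 11/34).
The three coordinates are positive, positive, positive; a point is interior exactly when all three are positive.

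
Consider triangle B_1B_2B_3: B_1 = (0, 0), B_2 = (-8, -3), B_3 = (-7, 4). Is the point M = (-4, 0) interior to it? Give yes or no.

yes

Barycentric coordinates of M: (25/53, 16/53, 12/53).
The three coordinates are positive, positive, positive; a point is interior exactly when all three are positive.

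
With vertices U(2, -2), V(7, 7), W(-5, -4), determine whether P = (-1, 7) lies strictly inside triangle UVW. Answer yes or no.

Barycentric coordinates of P: (-88/53, 69/53, 72/53).
The three coordinates are negative, positive, positive; a point is interior exactly when all three are positive.

no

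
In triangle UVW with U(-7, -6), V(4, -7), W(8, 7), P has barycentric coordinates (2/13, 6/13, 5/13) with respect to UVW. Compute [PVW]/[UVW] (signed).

2/13

The signed ratio [PVW]/[UVW] equals the barycentric coordinate of P at vertex U, which is 2/13.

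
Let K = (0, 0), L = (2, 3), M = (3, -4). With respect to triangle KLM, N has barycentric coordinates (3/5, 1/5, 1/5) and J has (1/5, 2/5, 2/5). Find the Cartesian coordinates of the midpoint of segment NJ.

(3/2, -3/10)

Barycentric coordinates of the midpoint are the average: (2/5, 3/10, 3/10).
Converting: (2/5)·K + (3/10)·L + (3/10)·M = (3/2, -3/10).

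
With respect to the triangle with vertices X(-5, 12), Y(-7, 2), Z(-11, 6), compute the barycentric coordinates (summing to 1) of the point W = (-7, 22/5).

Signed area of the reference triangle: [XYZ] = ½·((-5)·(2−6) + (-7)·(6−12) + (-11)·(12−2)) = ½·(20 + 42 − 110) = -24.
[WYZ] = ½·((-7)·(2−6) + (-7)·(6−(22/5)) + (-11)·(22/5−2)) = ½·(28 − 56/5 − 132/5) = -24/5, so the X-coordinate is (-24/5)/(-24) = 1/5.
[XWZ] = ½·((-5)·(22/5−6) + (-7)·(6−12) + (-11)·(12−(22/5))) = ½·(8 + 42 − 418/5) = -84/5, so the Y-coordinate is 7/10.
[XYW] = ½·((-5)·(2−(22/5)) + (-7)·(22/5−12) + (-7)·(12−2)) = ½·(12 + 266/5 − 70) = -12/5, so the Z-coordinate is 1/10.

(1/5, 7/10, 1/10)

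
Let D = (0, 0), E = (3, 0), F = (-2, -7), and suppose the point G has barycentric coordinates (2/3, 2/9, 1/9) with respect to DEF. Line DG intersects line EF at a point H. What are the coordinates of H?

Line DG meets EF where the D-coordinate vanishes; zeroing G's D-weight and renormalizing leaves E, F-weights 2/9 : 1/9 → (2/3, 1/3).
So H = (2/3)·E + (1/3)·F = (4/3, -7/3).

(4/3, -7/3)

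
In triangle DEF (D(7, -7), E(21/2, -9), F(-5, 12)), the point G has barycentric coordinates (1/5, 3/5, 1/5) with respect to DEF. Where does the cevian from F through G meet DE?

(77/8, -17/2)

Line FG meets DE where the F-coordinate vanishes; zeroing G's F-weight and renormalizing leaves D, E-weights 1/5 : 3/5 → (1/4, 3/4).
So H = (1/4)·D + (3/4)·E = (77/8, -17/2).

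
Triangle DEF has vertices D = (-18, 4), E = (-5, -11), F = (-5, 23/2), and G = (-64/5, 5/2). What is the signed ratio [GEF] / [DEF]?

3/5

[DEF] = ½·((-18)·(-11−(23/2)) + (-5)·(23/2−4) + (-5)·(4−(-11))) = ½·(405 − 75/2 − 75) = 585/4.
[GEF] = ½·((-64/5)·(-11−(23/2)) + (-5)·(23/2−(5/2)) + (-5)·(5/2−(-11))) = ½·(288 − 45 − 135/2) = 351/4, so the ratio is (351/4)/(585/4) = 3/5.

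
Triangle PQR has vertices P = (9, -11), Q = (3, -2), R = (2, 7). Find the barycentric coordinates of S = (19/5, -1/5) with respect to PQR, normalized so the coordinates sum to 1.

Signed area of the reference triangle: [PQR] = ½·(9·(-2−7) + 3·(7−(-11)) + 2·(-11−(-2))) = ½·(-81 + 54 − 18) = -45/2.
[SQR] = ½·((19/5)·(-2−7) + 3·(7−(-1/5)) + 2·(-1/5−(-2))) = ½·(-171/5 + 108/5 + 18/5) = -9/2, so the P-coordinate is (-9/2)/(-45/2) = 1/5.
[PSR] = ½·(9·(-1/5−7) + (19/5)·(7−(-11)) + 2·(-11−(-1/5))) = ½·(-324/5 + 342/5 − 108/5) = -9, so the Q-coordinate is 2/5.
[PQS] = ½·(9·(-2−(-1/5)) + 3·(-1/5−(-11)) + (19/5)·(-11−(-2))) = ½·(-81/5 + 162/5 − 171/5) = -9, so the R-coordinate is 2/5.

(1/5, 2/5, 2/5)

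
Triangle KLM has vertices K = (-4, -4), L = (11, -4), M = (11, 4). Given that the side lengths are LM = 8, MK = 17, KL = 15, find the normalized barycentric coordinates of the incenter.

(1/5, 17/40, 3/8)

The incenter has barycentric coordinates proportional to the opposite side lengths: (8 : 17 : 15).
Normalizing by 8+17+15 = 40 gives (1/5, 17/40, 3/8).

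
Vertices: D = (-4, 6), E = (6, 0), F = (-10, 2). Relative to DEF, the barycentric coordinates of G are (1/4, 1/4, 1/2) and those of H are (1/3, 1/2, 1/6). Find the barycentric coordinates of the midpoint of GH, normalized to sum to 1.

Since both coordinate triples sum to 1, the midpoint's barycentrics are the componentwise average.
(1/4+1/3)/2 = 7/24; similarly 3/8 and 1/3.

(7/24, 3/8, 1/3)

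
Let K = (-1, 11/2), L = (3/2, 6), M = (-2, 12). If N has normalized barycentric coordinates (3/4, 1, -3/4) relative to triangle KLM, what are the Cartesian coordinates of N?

(9/4, 9/8)

N = (3/4)·K + 1·L + (-3/4)·M.
x-coordinate: (3/4)·(-1) + 1·(3/2) + (-3/4)·(-2) = 9/4.
y-coordinate: (3/4)·(11/2) + 1·6 + (-3/4)·12 = 9/8.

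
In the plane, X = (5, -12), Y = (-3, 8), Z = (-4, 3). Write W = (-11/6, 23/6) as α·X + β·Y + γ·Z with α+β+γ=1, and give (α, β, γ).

Signed area of the reference triangle: [XYZ] = ½·(5·(8−3) + (-3)·(3−(-12)) + (-4)·(-12−8)) = ½·(25 − 45 + 80) = 30.
[WYZ] = ½·((-11/6)·(8−3) + (-3)·(3−(23/6)) + (-4)·(23/6−8)) = ½·(-55/6 + 5/2 + 50/3) = 5, so the X-coordinate is 5/30 = 1/6.
[XWZ] = ½·(5·(23/6−3) + (-11/6)·(3−(-12)) + (-4)·(-12−(23/6))) = ½·(25/6 − 55/2 + 190/3) = 20, so the Y-coordinate is 2/3.
[XYW] = ½·(5·(8−(23/6)) + (-3)·(23/6−(-12)) + (-11/6)·(-12−8)) = ½·(125/6 − 95/2 + 110/3) = 5, so the Z-coordinate is 1/6.
Check: 1/6 + 2/3 + 1/6 = 1.

(1/6, 2/3, 1/6)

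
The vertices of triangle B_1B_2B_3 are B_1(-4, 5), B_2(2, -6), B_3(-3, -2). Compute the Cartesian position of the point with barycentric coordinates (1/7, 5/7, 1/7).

(3/7, -27/7)

M = (1/7)·B_1 + (5/7)·B_2 + (1/7)·B_3.
x-coordinate: (1/7)·(-4) + (5/7)·2 + (1/7)·(-3) = 3/7.
y-coordinate: (1/7)·5 + (5/7)·(-6) + (1/7)·(-2) = -27/7.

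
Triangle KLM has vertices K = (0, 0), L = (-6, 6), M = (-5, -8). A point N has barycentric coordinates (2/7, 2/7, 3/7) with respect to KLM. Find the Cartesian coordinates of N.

(-27/7, -12/7)

N = (2/7)·K + (2/7)·L + (3/7)·M.
x-coordinate: (2/7)·0 + (2/7)·(-6) + (3/7)·(-5) = -27/7.
y-coordinate: (2/7)·0 + (2/7)·6 + (3/7)·(-8) = -12/7.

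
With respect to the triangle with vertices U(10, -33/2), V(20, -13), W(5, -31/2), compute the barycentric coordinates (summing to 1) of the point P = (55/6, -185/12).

(1/3, 1/6, 1/2)

Signed area of the reference triangle: [UVW] = ½·(10·(-13−(-31/2)) + 20·(-31/2−(-33/2)) + 5·(-33/2−(-13))) = ½·(25 + 20 − 35/2) = 55/4.
[PVW] = ½·((55/6)·(-13−(-31/2)) + 20·(-31/2−(-185/12)) + 5·(-185/12−(-13))) = ½·(275/12 − 5/3 − 145/12) = 55/12, so the U-coordinate is (55/12)/(55/4) = 1/3.
[UPW] = ½·(10·(-185/12−(-31/2)) + (55/6)·(-31/2−(-33/2)) + 5·(-33/2−(-185/12))) = ½·(5/6 + 55/6 − 65/12) = 55/24, so the V-coordinate is 1/6.
[UVP] = ½·(10·(-13−(-185/12)) + 20·(-185/12−(-33/2)) + (55/6)·(-33/2−(-13))) = ½·(145/6 + 65/3 − 385/12) = 55/8, so the W-coordinate is 1/2.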